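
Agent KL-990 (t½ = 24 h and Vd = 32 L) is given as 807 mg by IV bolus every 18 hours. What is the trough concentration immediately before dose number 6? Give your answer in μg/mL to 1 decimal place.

34.2 μg/mL

f = (1/2)^(τ/t½) = (1/2)^(18/24) ≈ 0.5946.
C₀ = D/Vd = 807/32 ≈ 25.219 μg/mL.
Before the 6th dose, 5 doses have been given. Superposition: Cmin = C₀·(f + f² + … + f^5).
≈ 25.219 × (0.5946 + 0.3535 + 0.2102 + 0.1250 + 0.0743) ≈ 25.219 × 1.3576 ≈ 34.237 μg/mL.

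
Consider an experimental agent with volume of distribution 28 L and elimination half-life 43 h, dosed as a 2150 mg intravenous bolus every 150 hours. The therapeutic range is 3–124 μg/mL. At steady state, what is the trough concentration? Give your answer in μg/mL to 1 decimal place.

7.5 μg/mL

τ/t½ = 150/43 ≈ 3.4884, so fraction remaining f = (1/2)^(150/43) ≈ 0.0891.
Accumulation ratio R = 1/(1 − f) ≈ 1/0.9109 ≈ 1.0978.
Single-dose peak C₀ = D/Vd = 2150/28 ≈ 76.786 μg/mL.
Cmax,ss = C₀/(1 − f) ≈ 76.786/0.9109 ≈ 84.297 μg/mL.
Steady-state trough Cmin,ss = Cmax,ss·f ≈ 84.297 × 0.0891 ≈ 7.511 μg/mL.
Trough 7.5 μg/mL vs MEC 3 μg/mL: adequate.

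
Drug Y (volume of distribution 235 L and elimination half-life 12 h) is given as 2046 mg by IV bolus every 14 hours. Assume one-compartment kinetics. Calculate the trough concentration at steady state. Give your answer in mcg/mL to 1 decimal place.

7.0 mcg/mL

τ/t½ = 14/12 ≈ 1.1667, so fraction remaining f = (1/2)^(14/12) ≈ 0.4454.
Each bolus raises the concentration by D/Vd = 2046/235 ≈ 8.706 mcg/mL.
Steady-state trough Cmin,ss = C₀·f/(1−f) ≈ 8.706 × 0.4454/0.5546 ≈ 6.992 mcg/mL.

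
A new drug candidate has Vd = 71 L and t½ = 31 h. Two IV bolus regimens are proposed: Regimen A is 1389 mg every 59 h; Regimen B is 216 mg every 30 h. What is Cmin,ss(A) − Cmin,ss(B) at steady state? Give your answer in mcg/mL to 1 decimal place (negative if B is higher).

4.0 mcg/mL

Regimen A: f = (1/2)^(59/31) ≈ 0.2673; Cmin,ss = (1389/71)·f/(1−f) ≈ 7.137 mcg/mL.
Regimen B: f = (1/2)^(30/31) ≈ 0.5113; Cmin,ss = (216/71)·f/(1−f) ≈ 3.183 mcg/mL.
Difference ≈ 7.137 − 3.183 ≈ 3.954 mcg/mL.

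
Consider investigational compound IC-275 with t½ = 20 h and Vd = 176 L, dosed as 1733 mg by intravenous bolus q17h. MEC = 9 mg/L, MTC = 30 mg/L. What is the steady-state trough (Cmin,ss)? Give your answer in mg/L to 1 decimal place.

12.3 mg/L

τ/t½ = 17/20 ≈ 0.85, so fraction remaining f = (1/2)^(17/20) ≈ 0.5548.
At steady state, accumulation factor R = 1/(1 − e^(−kτ)) ≈ 2.2462.
Single-dose peak C₀ = D/Vd = 1733/176 ≈ 9.847 mg/L.
Cmax,ss = C₀/(1 − f) ≈ 9.847/0.4452 ≈ 22.118 mg/L.
One interval later, Cmin,ss = Cmax,ss·e^(−kτ) ≈ 22.118 × 0.5548 ≈ 12.271 mg/L.
Trough 12.3 mg/L vs MEC 9 mg/L: adequate.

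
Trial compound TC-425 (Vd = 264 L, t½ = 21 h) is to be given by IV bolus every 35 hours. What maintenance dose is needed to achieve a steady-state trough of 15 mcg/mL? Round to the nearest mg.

8612 mg

τ/t½ = 35/21 ≈ 1.6667, so f = (1/2)^(35/21) ≈ 0.314980.
Cmin,ss = (D/Vd)·f/(1−f), so D = Cmin,ss·Vd·(1−f)/f.
D = 15 × 264 × (1−f)/f ≈ 15 × 264 × 2.17480 ≈ 8612.21 mg.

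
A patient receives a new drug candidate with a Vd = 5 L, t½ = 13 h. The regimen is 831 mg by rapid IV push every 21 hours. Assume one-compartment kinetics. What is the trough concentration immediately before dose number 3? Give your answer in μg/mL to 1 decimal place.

71.9 μg/mL

f = (1/2)^(τ/t½) = (1/2)^(21/13) ≈ 0.3264.
C₀ = D/Vd = 831/5 ≈ 166.200 μg/mL.
Before the 3rd dose, 2 doses have been given. Superposition: Cmin = C₀·(f + f²).
≈ 166.200 × (0.3264 + 0.1065) ≈ 166.200 × 0.4329 ≈ 71.948 μg/mL.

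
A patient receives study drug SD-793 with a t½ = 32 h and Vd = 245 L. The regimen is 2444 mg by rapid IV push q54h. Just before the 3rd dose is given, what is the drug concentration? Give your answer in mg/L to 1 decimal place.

4.1 mg/L

f = (1/2)^(τ/t½) = (1/2)^(54/32) ≈ 0.3105.
C₀ = D/Vd = 2444/245 ≈ 9.976 mg/L.
Before the 3rd dose, 2 doses have been given. Superposition: Cmin = C₀·(f + f²).
≈ 9.976 × (0.3105 + 0.0964) ≈ 9.976 × 0.4069 ≈ 4.059 mg/L.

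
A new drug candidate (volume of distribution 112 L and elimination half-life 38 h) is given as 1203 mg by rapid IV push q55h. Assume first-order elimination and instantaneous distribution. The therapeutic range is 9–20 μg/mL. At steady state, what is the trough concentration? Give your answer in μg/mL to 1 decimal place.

k = ln2/t½ = ln2/38 ≈ 0.018241 h⁻¹; fraction remaining f = e^(−kτ) = e^(−0.018241×55) ≈ 0.3667.
Accumulation ratio R = 1/(1 − f) ≈ 1/0.6333 ≈ 1.5790.
Single-dose peak C₀ = D/Vd = 1203/112 ≈ 10.741 μg/mL.
Cmax,ss = C₀/(1 − f) ≈ 10.741/0.6333 ≈ 16.960 μg/mL.
Steady-state trough Cmin,ss = Cmax,ss·f ≈ 16.960 × 0.3667 ≈ 6.219 μg/mL.
Trough 6.2 μg/mL vs MEC 9 μg/mL: subtherapeutic.

6.2 μg/mL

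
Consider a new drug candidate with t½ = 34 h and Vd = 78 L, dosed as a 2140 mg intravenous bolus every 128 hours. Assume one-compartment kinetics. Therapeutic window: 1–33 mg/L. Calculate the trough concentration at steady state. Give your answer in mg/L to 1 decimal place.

2.2 mg/L

Over one 128-h interval, 128/34 ≈ 3.7647 half-lives elapse, leaving f ≈ 0.0736 of each dose.
At steady state, accumulation factor R = 1/(1 − e^(−kτ)) ≈ 1.0794.
Single-dose peak C₀ = D/Vd = 2140/78 ≈ 27.436 mg/L.
Steady-state peak Cmax,ss = C₀·R ≈ 27.436 × 1.0794 ≈ 29.614 mg/L.
One interval later, Cmin,ss = Cmax,ss·e^(−kτ) ≈ 29.614 × 0.0736 ≈ 2.180 mg/L.
Trough 2.2 mg/L vs MEC 1 mg/L: adequate.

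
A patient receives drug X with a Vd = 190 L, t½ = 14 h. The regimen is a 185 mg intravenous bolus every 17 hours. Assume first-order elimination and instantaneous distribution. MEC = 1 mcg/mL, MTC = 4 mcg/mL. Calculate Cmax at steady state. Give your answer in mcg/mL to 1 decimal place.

τ/t½ = 17/14 ≈ 1.2143, so fraction remaining f = (1/2)^(17/14) ≈ 0.4310.
At steady state, accumulation factor R = 1/(1 − e^(−kτ)) ≈ 1.7575.
Each bolus raises the concentration by D/Vd = 185/190 ≈ 0.974 mcg/mL.
Steady-state peak Cmax,ss = C₀·R ≈ 0.974 × 1.7575 ≈ 1.712 mcg/mL.
Peak 1.7 mcg/mL vs MTC 4 mcg/mL: below toxic threshold.

1.7 mcg/mL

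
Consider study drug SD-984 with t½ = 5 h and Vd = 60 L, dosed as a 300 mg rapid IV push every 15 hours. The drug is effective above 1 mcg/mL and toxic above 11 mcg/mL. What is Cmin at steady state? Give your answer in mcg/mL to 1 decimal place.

The dosing interval is 3 half-lives, so f = 2^(−3) = 0.125.
At steady state, R = 1/(1 − 0.125) = 8/7.
Single-dose peak C₀ = D/Vd = 300/60 = 5 mcg/mL.
Steady-state peak Cmax,ss = C₀·R = 5 × 8/7 ≈ 5.714 mcg/mL.
Steady-state trough Cmin,ss = Cmax,ss·f ≈ 5.714 × 0.125 ≈ 0.714 mcg/mL.
Trough 0.7 mcg/mL vs MEC 1 mcg/mL: subtherapeutic.

0.7 mcg/mL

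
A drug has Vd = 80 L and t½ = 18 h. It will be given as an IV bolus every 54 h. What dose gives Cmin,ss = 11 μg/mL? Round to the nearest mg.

τ/t½ = 54/18 ≈ 3, so f = (1/2)^(54/18) ≈ 0.125000.
Cmin,ss = (D/Vd)·f/(1−f), so D = Cmin,ss·Vd·(1−f)/f.
D = 11 × 80 × (1−f)/f ≈ 11 × 80 × 7.00000 ≈ 6160.00 mg.

6160 mg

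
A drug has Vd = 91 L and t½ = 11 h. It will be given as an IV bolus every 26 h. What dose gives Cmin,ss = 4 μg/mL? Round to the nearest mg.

τ/t½ = 26/11 ≈ 2.3636, so f = (1/2)^(26/11) ≈ 0.194301.
Cmin,ss = (D/Vd)·f/(1−f), so D = Cmin,ss·Vd·(1−f)/f.
D = 4 × 91 × (1−f)/f ≈ 4 × 91 × 4.14665 ≈ 1509.38 mg.

1509 mg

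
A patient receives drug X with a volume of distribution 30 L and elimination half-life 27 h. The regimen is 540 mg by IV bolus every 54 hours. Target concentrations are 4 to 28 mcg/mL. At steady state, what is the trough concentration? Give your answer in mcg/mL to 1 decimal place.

6.0 mcg/mL

The dosing interval is 2 half-lives, so f = 2^(−2) = 0.25.
At steady state, R = 1/(1 − 0.25) = 4/3.
Single-dose peak C₀ = D/Vd = 540/30 = 18 mcg/mL.
Steady-state peak Cmax,ss = C₀·R = 18 × 4/3 ≈ 24.000 mcg/mL.
Steady-state trough Cmin,ss = Cmax,ss·f ≈ 24.000 × 0.25 ≈ 6.000 mcg/mL.
Trough 6.0 mcg/mL vs MEC 4 mcg/mL: adequate.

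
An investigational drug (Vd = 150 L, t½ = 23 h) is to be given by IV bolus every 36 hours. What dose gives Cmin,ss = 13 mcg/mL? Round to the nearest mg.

τ/t½ = 36/23 ≈ 1.5652, so f = (1/2)^(36/23) ≈ 0.337927.
Cmin,ss = (D/Vd)·f/(1−f), so D = Cmin,ss·Vd·(1−f)/f.
D = 13 × 150 × (1−f)/f ≈ 13 × 150 × 1.95922 ≈ 3820.48 mg.

3820 mg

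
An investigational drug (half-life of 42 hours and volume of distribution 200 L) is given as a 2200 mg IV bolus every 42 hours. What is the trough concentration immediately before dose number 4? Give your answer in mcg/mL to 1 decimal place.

9.6 mcg/mL

f = (1/2)^(τ/t½) = (1/2)^(42/42) ≈ 0.5000.
C₀ = D/Vd = 2200/200 ≈ 11.000 mcg/mL.
Before the 4th dose, 3 doses have been given. Superposition: Cmin = C₀·(f + f² + … + f^3).
≈ 11.000 × (0.5000 + 0.2500 + 0.1250) ≈ 11.000 × 0.8750 ≈ 9.625 mcg/mL.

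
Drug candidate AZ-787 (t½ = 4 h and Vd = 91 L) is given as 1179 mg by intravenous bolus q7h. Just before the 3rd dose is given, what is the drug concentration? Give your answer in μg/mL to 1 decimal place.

5.0 μg/mL

f = (1/2)^(τ/t½) = (1/2)^(7/4) ≈ 0.2973.
C₀ = D/Vd = 1179/91 ≈ 12.956 μg/mL.
Before the 3rd dose, 2 doses have been given. Superposition: Cmin = C₀·(f + f²).
≈ 12.956 × (0.2973 + 0.0884) ≈ 12.956 × 0.3857 ≈ 4.997 μg/mL.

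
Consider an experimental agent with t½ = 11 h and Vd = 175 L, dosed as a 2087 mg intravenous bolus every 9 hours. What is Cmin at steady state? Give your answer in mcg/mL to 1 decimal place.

15.6 mcg/mL

k = ln2/t½ = ln2/11 ≈ 0.063013 h⁻¹; fraction remaining f = e^(−kτ) = e^(−0.063013×9) ≈ 0.5672.
Accumulation ratio R = 1/(1 − f) ≈ 1/0.4328 ≈ 2.3105.
Each bolus raises the concentration by D/Vd = 2087/175 ≈ 11.926 mcg/mL.
Cmax,ss = C₀/(1 − f) ≈ 11.926/0.4328 ≈ 27.555 mcg/mL.
One interval later, Cmin,ss = Cmax,ss·e^(−kτ) ≈ 27.555 × 0.5672 ≈ 15.629 mcg/mL.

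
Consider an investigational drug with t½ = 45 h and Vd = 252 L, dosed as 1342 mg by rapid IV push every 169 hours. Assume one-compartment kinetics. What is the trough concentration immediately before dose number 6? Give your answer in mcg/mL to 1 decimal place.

0.4 mcg/mL

f = (1/2)^(τ/t½) = (1/2)^(169/45) ≈ 0.0740.
C₀ = D/Vd = 1342/252 ≈ 5.325 mcg/mL.
Before the 6th dose, 5 doses have been given. Superposition: Cmin = C₀·(f + f² + … + f^5).
≈ 5.325 × (0.0740 + 0.0055 + 0.0004 + 0.0000 + 0.0000) ≈ 5.325 × 0.0799 ≈ 0.425 mcg/mL.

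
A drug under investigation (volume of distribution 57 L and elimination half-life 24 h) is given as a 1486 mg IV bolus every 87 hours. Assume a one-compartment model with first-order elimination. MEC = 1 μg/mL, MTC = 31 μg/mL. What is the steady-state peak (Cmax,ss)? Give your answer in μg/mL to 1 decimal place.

k = ln2/t½ = ln2/24 ≈ 0.028881 h⁻¹; fraction remaining f = e^(−kτ) = e^(−0.028881×87) ≈ 0.0811.
Accumulation ratio R = 1/(1 − f) ≈ 1/0.9189 ≈ 1.0883.
Single-dose peak C₀ = D/Vd = 1486/57 ≈ 26.070 μg/mL.
Steady-state peak Cmax,ss = C₀·R ≈ 26.070 × 1.0883 ≈ 28.372 μg/mL.
Peak 28.4 μg/mL vs MTC 31 μg/mL: below toxic threshold.

28.4 μg/mL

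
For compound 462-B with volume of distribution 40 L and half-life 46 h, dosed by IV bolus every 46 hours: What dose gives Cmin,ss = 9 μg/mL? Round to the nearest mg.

τ/t½ = 46/46 ≈ 1, so f = (1/2)^(46/46) ≈ 0.500000.
Cmin,ss = (D/Vd)·f/(1−f), so D = Cmin,ss·Vd·(1−f)/f.
D = 9 × 40 × (1−f)/f ≈ 9 × 40 × 1.00000 ≈ 360.00 mg.

360 mg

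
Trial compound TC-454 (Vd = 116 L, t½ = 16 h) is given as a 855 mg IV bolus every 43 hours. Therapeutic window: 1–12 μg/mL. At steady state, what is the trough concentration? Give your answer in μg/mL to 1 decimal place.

τ/t½ = 43/16 ≈ 2.6875, so fraction remaining f = (1/2)^(43/16) ≈ 0.1552.
Accumulation ratio R = 1/(1 − f) ≈ 1/0.8448 ≈ 1.1837.
Single-dose peak C₀ = D/Vd = 855/116 ≈ 7.371 μg/mL.
Cmax,ss = C₀/(1 − f) ≈ 7.371/0.8448 ≈ 8.725 μg/mL.
One interval later, Cmin,ss = Cmax,ss·e^(−kτ) ≈ 8.725 × 0.1552 ≈ 1.354 μg/mL.
Trough 1.4 μg/mL vs MEC 1 μg/mL: adequate.

1.4 μg/mL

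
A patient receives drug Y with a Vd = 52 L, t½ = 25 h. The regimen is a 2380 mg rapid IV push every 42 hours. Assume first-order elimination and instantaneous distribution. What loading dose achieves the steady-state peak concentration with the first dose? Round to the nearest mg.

3460 mg

f = (1/2)^(42/25) ≈ 0.312083; accumulation ratio R = 1/(1−f) ≈ 1.45366.
Loading dose to hit Cmax,ss on first dose: D_load = D_maint·R ≈ 2380 × 1.45366 ≈ 3459.71 mg.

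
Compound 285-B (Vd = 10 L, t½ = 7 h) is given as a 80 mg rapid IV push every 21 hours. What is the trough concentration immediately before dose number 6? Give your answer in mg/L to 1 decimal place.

1.1 mg/L

f = (1/2)^(τ/t½) = (1/2)^(21/7) ≈ 0.1250.
C₀ = D/Vd = 80/10 ≈ 8.000 mg/L.
Before the 6th dose, 5 doses have been given. Superposition: Cmin = C₀·(f + f² + … + f^5).
≈ 8.000 × (0.1250 + 0.0156 + 0.0020 + 0.0002 + 0.0000) ≈ 8.000 × 0.1428 ≈ 1.142 mg/L.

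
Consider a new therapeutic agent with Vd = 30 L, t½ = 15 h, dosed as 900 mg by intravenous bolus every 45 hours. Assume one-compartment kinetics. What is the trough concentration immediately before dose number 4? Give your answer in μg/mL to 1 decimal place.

f = (1/2)^(τ/t½) = (1/2)^(45/15) ≈ 0.1250.
C₀ = D/Vd = 900/30 ≈ 30.000 μg/mL.
Before the 4th dose, 3 doses have been given. Superposition: Cmin = C₀·(f + f² + … + f^3).
≈ 30.000 × (0.1250 + 0.0156 + 0.0020) ≈ 30.000 × 0.1426 ≈ 4.278 μg/mL.

4.3 μg/mL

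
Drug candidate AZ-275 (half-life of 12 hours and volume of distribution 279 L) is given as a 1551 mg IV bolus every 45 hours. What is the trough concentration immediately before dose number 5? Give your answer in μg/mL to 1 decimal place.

0.4 μg/mL

f = (1/2)^(τ/t½) = (1/2)^(45/12) ≈ 0.0743.
C₀ = D/Vd = 1551/279 ≈ 5.559 μg/mL.
Before the 5th dose, 4 doses have been given. Superposition: Cmin = C₀·(f + f² + … + f^4).
≈ 5.559 × (0.0743 + 0.0055 + 0.0004 + 0.0000) ≈ 5.559 × 0.0802 ≈ 0.446 μg/mL.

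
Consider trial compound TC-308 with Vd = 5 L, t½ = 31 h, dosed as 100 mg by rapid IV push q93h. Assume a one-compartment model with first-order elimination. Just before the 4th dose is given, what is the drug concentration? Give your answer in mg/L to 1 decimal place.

2.9 mg/L

f = (1/2)^(τ/t½) = (1/2)^(93/31) ≈ 0.1250.
C₀ = D/Vd = 100/5 ≈ 20.000 mg/L.
Before the 4th dose, 3 doses have been given. Superposition: Cmin = C₀·(f + f² + … + f^3).
≈ 20.000 × (0.1250 + 0.0156 + 0.0020) ≈ 20.000 × 0.1426 ≈ 2.852 mg/L.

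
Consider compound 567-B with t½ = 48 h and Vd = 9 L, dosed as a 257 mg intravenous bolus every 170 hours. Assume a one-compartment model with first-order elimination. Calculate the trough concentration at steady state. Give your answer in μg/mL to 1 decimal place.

k = ln2/t½ = ln2/48 ≈ 0.014441 h⁻¹; fraction remaining f = e^(−kτ) = e^(−0.014441×170) ≈ 0.0859.
Accumulation ratio R = 1/(1 − f) ≈ 1/0.9141 ≈ 1.0940.
Each bolus raises the concentration by D/Vd = 257/9 ≈ 28.556 μg/mL.
Cmax,ss = C₀/(1 − f) ≈ 28.556/0.9141 ≈ 31.239 μg/mL.
Steady-state trough Cmin,ss = Cmax,ss·f ≈ 31.239 × 0.0859 ≈ 2.683 μg/mL.

2.7 μg/mL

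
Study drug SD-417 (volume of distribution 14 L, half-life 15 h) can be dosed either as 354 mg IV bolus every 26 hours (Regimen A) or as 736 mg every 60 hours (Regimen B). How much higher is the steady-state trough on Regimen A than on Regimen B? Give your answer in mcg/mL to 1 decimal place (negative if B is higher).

7.4 mcg/mL

Regimen A: f = (1/2)^(26/15) ≈ 0.3008; Cmin,ss = (354/14)·f/(1−f) ≈ 10.878 mcg/mL.
Regimen B: f = (1/2)^(60/15) ≈ 0.0625; Cmin,ss = (736/14)·f/(1−f) ≈ 3.505 mcg/mL.
Difference ≈ 10.878 − 3.505 ≈ 7.373 mcg/mL.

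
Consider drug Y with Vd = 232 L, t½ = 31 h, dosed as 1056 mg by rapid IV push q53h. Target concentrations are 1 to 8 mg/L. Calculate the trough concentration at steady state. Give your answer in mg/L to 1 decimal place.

k = ln2/t½ = ln2/31 ≈ 0.022360 h⁻¹; fraction remaining f = e^(−kτ) = e^(−0.022360×53) ≈ 0.3057.
At steady state, accumulation factor R = 1/(1 − e^(−kτ)) ≈ 1.4403.
Each bolus raises the concentration by D/Vd = 1056/232 ≈ 4.552 mg/L.
Cmax,ss = C₀/(1 − f) ≈ 4.552/0.6943 ≈ 6.556 mg/L.
Steady-state trough Cmin,ss = Cmax,ss·f ≈ 6.556 × 0.3057 ≈ 2.004 mg/L.
Trough 2.0 mg/L vs MEC 1 mg/L: adequate.

2.0 mg/L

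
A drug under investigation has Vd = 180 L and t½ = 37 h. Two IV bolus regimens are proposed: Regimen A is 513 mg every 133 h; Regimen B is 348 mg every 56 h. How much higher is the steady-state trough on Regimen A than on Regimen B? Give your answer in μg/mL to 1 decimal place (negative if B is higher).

Regimen A: f = (1/2)^(133/37) ≈ 0.0828; Cmin,ss = (513/180)·f/(1−f) ≈ 0.257 μg/mL.
Regimen B: f = (1/2)^(56/37) ≈ 0.3503; Cmin,ss = (348/180)·f/(1−f) ≈ 1.042 μg/mL.
Difference ≈ 0.257 − 1.042 ≈ -0.785 μg/mL.

-0.8 μg/mL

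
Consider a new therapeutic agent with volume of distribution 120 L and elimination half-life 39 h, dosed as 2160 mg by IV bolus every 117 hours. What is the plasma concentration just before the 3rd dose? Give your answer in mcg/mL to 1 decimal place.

f = (1/2)^(τ/t½) = (1/2)^(117/39) ≈ 0.1250.
C₀ = D/Vd = 2160/120 ≈ 18.000 mcg/mL.
Before the 3rd dose, 2 doses have been given. Superposition: Cmin = C₀·(f + f²).
≈ 18.000 × (0.1250 + 0.0156) ≈ 18.000 × 0.1406 ≈ 2.531 mcg/mL.

2.5 mcg/mL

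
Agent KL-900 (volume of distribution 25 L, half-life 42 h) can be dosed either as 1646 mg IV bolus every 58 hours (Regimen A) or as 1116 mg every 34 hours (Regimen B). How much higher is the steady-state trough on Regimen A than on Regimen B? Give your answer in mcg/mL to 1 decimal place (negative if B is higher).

-18.3 mcg/mL

Regimen A: f = (1/2)^(58/42) ≈ 0.3840; Cmin,ss = (1646/25)·f/(1−f) ≈ 41.043 mcg/mL.
Regimen B: f = (1/2)^(34/42) ≈ 0.5706; Cmin,ss = (1116/25)·f/(1−f) ≈ 59.319 mcg/mL.
Difference ≈ 41.043 − 59.319 ≈ -18.276 mcg/mL.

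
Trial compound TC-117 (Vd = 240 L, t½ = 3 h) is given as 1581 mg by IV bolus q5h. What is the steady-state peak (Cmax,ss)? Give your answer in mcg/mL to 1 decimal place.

τ/t½ = 5/3 ≈ 1.6667, so fraction remaining f = (1/2)^(5/3) ≈ 0.3150.
Accumulation ratio R = 1/(1 − f) ≈ 1/0.6850 ≈ 1.4599.
Each bolus raises the concentration by D/Vd = 1581/240 ≈ 6.588 mcg/mL.
Steady-state peak Cmax,ss = C₀·R ≈ 6.588 × 1.4599 ≈ 9.618 mcg/mL.

9.6 mcg/mL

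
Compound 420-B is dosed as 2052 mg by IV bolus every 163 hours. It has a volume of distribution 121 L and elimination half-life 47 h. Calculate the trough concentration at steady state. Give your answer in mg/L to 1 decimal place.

1.7 mg/L

τ/t½ = 163/47 ≈ 3.4681, so fraction remaining f = (1/2)^(163/47) ≈ 0.0904.
At steady state, accumulation factor R = 1/(1 − e^(−kτ)) ≈ 1.0994.
Single-dose peak C₀ = D/Vd = 2052/121 ≈ 16.959 mg/L.
Steady-state peak Cmax,ss = C₀·R ≈ 16.959 × 1.0994 ≈ 18.645 mg/L.
Steady-state trough Cmin,ss = Cmax,ss·f ≈ 18.645 × 0.0904 ≈ 1.686 mg/L.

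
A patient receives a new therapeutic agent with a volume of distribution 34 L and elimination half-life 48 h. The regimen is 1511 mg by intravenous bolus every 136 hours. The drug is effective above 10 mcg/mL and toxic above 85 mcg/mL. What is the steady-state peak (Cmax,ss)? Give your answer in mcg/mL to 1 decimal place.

τ/t½ = 136/48 ≈ 2.8333, so fraction remaining f = (1/2)^(136/48) ≈ 0.1403.
Accumulation ratio R = 1/(1 − f) ≈ 1/0.8597 ≈ 1.1632.
Each bolus raises the concentration by D/Vd = 1511/34 ≈ 44.441 mcg/mL.
Cmax,ss = C₀/(1 − f) ≈ 44.441/0.8597 ≈ 51.694 mcg/mL.
Peak 51.7 mcg/mL vs MTC 85 mcg/mL: below toxic threshold.

51.7 mcg/mL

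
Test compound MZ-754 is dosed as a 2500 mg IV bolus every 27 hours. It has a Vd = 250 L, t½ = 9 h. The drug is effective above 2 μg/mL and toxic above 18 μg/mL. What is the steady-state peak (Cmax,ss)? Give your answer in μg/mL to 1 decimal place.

11.4 μg/mL

τ = 27 h = 3 half-lives, so f = (1/2)^3 = 0.125.
At steady state, R = 1/(1 − 0.125) = 8/7.
Single-dose peak C₀ = D/Vd = 2500/250 = 10 μg/mL.
Steady-state peak Cmax,ss = C₀·R = 10 × 8/7 ≈ 11.429 μg/mL.
Peak 11.4 μg/mL vs MTC 18 μg/mL: below toxic threshold.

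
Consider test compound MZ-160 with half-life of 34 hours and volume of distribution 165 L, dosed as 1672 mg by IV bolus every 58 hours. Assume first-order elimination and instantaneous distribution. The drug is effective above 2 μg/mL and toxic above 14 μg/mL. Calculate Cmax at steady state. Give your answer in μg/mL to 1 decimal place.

Over one 58-h interval, 58/34 ≈ 1.7059 half-lives elapse, leaving f ≈ 0.3065 of each dose.
At steady state, accumulation factor R = 1/(1 − e^(−kτ)) ≈ 1.4420.
Each bolus raises the concentration by D/Vd = 1672/165 ≈ 10.133 μg/mL.
Steady-state peak Cmax,ss = C₀·R ≈ 10.133 × 1.4420 ≈ 14.612 μg/mL.
Peak 14.6 μg/mL vs MTC 14 μg/mL: exceeds toxic threshold.

14.6 μg/mL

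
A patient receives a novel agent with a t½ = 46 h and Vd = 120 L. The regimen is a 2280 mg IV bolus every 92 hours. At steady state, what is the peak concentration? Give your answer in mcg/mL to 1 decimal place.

25.3 mcg/mL

The dosing interval is 2 half-lives, so f = 2^(−2) = 0.25.
Accumulation ratio R = 1/(1 − f) = 1/0.75 = 4/3.
Single-dose peak C₀ = D/Vd = 2280/120 = 19 mcg/mL.
Steady-state peak Cmax,ss = C₀·R = 19 × 4/3 ≈ 25.333 mcg/mL.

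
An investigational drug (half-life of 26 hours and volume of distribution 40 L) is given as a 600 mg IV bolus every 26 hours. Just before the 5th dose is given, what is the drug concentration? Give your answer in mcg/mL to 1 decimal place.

14.1 mcg/mL

f = (1/2)^(τ/t½) = (1/2)^(26/26) ≈ 0.5000.
C₀ = D/Vd = 600/40 ≈ 15.000 mcg/mL.
Before the 5th dose, 4 doses have been given. Superposition: Cmin = C₀·(f + f² + … + f^4).
≈ 15.000 × (0.5000 + 0.2500 + 0.1250 + 0.0625) ≈ 15.000 × 0.9375 ≈ 14.062 mcg/mL.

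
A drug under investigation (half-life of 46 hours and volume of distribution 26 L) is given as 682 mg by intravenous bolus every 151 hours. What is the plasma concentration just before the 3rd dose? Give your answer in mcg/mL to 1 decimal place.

3.0 mcg/mL

f = (1/2)^(τ/t½) = (1/2)^(151/46) ≈ 0.1028.
C₀ = D/Vd = 682/26 ≈ 26.231 mcg/mL.
Before the 3rd dose, 2 doses have been given. Superposition: Cmin = C₀·(f + f²).
≈ 26.231 × (0.1028 + 0.0106) ≈ 26.231 × 0.1134 ≈ 2.975 mcg/mL.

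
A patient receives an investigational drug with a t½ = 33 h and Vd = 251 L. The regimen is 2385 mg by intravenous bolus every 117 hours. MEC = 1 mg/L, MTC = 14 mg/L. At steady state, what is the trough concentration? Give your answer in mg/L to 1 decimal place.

τ/t½ = 117/33 ≈ 3.5455, so fraction remaining f = (1/2)^(117/33) ≈ 0.0856.
At steady state, accumulation factor R = 1/(1 − e^(−kτ)) ≈ 1.0936.
Single-dose peak C₀ = D/Vd = 2385/251 ≈ 9.502 mg/L.
Steady-state peak Cmax,ss = C₀·R ≈ 9.502 × 1.0936 ≈ 10.391 mg/L.
One interval later, Cmin,ss = Cmax,ss·e^(−kτ) ≈ 10.391 × 0.0856 ≈ 0.889 mg/L.
Trough 0.9 mg/L vs MEC 1 mg/L: subtherapeutic.

0.9 mg/L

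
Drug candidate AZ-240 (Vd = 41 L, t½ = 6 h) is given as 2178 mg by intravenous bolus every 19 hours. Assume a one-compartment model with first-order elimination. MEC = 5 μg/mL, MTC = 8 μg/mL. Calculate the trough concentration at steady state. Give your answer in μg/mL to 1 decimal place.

k = ln2/t½ = ln2/6 ≈ 0.115525 h⁻¹; fraction remaining f = e^(−kτ) = e^(−0.115525×19) ≈ 0.1114.
Single-dose peak C₀ = D/Vd = 2178/41 ≈ 53.122 μg/mL.
Steady-state trough Cmin,ss = C₀·f/(1−f) ≈ 53.122 × 0.1114/0.8886 ≈ 6.660 μg/mL.
Trough 6.7 μg/mL vs MEC 5 μg/mL: adequate.

6.7 μg/mL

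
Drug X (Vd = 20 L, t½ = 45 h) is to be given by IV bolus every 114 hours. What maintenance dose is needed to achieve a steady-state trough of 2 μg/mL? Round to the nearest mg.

192 mg

τ/t½ = 114/45 ≈ 2.5333, so f = (1/2)^(114/45) ≈ 0.172739.
Cmin,ss = (D/Vd)·f/(1−f), so D = Cmin,ss·Vd·(1−f)/f.
D = 2 × 20 × (1−f)/f ≈ 2 × 20 × 4.78908 ≈ 191.56 mg.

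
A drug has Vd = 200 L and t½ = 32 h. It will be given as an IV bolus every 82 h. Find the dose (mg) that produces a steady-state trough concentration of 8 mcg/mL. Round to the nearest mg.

7852 mg

τ/t½ = 82/32 ≈ 2.5625, so f = (1/2)^(82/32) ≈ 0.169282.
Cmin,ss = (D/Vd)·f/(1−f), so D = Cmin,ss·Vd·(1−f)/f.
D = 8 × 200 × (1−f)/f ≈ 8 × 200 × 4.90730 ≈ 7851.68 mg.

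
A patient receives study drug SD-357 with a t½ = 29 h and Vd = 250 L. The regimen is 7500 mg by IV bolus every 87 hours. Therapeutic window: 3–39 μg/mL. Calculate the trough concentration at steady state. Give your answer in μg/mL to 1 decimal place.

4.3 μg/mL

The dosing interval is 3 half-lives, so f = 2^(−3) = 0.125.
At steady state, R = 1/(1 − 0.125) = 8/7.
Single-dose peak C₀ = D/Vd = 7500/250 = 30 μg/mL.
Steady-state peak Cmax,ss = C₀·R = 30 × 8/7 ≈ 34.286 μg/mL.
Steady-state trough Cmin,ss = Cmax,ss·f ≈ 34.286 × 0.125 ≈ 4.286 μg/mL.
Trough 4.3 μg/mL vs MEC 3 μg/mL: adequate.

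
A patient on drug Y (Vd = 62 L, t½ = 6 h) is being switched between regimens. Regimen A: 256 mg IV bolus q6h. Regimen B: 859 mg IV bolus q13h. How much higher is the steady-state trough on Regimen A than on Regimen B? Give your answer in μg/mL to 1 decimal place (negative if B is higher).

0.2 μg/mL

Regimen A: f = (1/2)^(6/6) ≈ 0.5000; Cmin,ss = (256/62)·f/(1−f) ≈ 4.129 μg/mL.
Regimen B: f = (1/2)^(13/6) ≈ 0.2227; Cmin,ss = (859/62)·f/(1−f) ≈ 3.969 μg/mL.
Difference ≈ 4.129 − 3.969 ≈ 0.160 μg/mL.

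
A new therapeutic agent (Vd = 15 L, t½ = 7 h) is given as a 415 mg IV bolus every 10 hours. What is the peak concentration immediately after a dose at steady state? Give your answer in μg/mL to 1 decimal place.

44.0 μg/mL

τ/t½ = 10/7 ≈ 1.4286, so fraction remaining f = (1/2)^(10/7) ≈ 0.3715.
At steady state, accumulation factor R = 1/(1 − e^(−kτ)) ≈ 1.5911.
Single-dose peak C₀ = D/Vd = 415/15 ≈ 27.667 μg/mL.
Cmax,ss = C₀/(1 − f) ≈ 27.667/0.6285 ≈ 44.021 μg/mL.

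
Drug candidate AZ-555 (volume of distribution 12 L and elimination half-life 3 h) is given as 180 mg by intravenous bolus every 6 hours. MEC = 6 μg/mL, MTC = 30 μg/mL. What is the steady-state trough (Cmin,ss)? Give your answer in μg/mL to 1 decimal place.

5.0 μg/mL

The dosing interval is 2 half-lives, so f = 2^(−2) = 0.25.
At steady state, R = 1/(1 − 0.25) = 4/3.
Single-dose peak C₀ = D/Vd = 180/12 = 15 μg/mL.
Steady-state peak Cmax,ss = C₀·R = 15 × 4/3 ≈ 20.000 μg/mL.
Steady-state trough Cmin,ss = Cmax,ss·f ≈ 20.000 × 0.25 ≈ 5.000 μg/mL.
Trough 5.0 μg/mL vs MEC 6 μg/mL: subtherapeutic.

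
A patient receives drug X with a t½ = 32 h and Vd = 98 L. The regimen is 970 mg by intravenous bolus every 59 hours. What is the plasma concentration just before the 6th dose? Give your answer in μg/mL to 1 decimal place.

3.8 μg/mL

f = (1/2)^(τ/t½) = (1/2)^(59/32) ≈ 0.2786.
C₀ = D/Vd = 970/98 ≈ 9.898 μg/mL.
Before the 6th dose, 5 doses have been given. Superposition: Cmin = C₀·(f + f² + … + f^5).
≈ 9.898 × (0.2786 + 0.0776 + 0.0216 + 0.0060 + 0.0017) ≈ 9.898 × 0.3855 ≈ 3.816 μg/mL.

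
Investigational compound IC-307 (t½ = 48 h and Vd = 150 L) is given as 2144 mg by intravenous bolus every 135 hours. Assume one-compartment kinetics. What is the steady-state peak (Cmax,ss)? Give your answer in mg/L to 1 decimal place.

16.7 mg/L

τ/t½ = 135/48 ≈ 2.8125, so fraction remaining f = (1/2)^(135/48) ≈ 0.1423.
At steady state, accumulation factor R = 1/(1 − e^(−kτ)) ≈ 1.1659.
Single-dose peak C₀ = D/Vd = 2144/150 ≈ 14.293 mg/L.
Steady-state peak Cmax,ss = C₀·R ≈ 14.293 × 1.1659 ≈ 16.664 mg/L.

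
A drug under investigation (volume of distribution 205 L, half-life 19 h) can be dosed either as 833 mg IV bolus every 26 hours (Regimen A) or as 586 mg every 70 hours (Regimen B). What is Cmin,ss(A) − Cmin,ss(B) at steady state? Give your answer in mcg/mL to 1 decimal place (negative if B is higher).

Regimen A: f = (1/2)^(26/19) ≈ 0.3873; Cmin,ss = (833/205)·f/(1−f) ≈ 2.569 mcg/mL.
Regimen B: f = (1/2)^(70/19) ≈ 0.0778; Cmin,ss = (586/205)·f/(1−f) ≈ 0.241 mcg/mL.
Difference ≈ 2.569 − 0.241 ≈ 2.328 mcg/mL.

2.3 mcg/mL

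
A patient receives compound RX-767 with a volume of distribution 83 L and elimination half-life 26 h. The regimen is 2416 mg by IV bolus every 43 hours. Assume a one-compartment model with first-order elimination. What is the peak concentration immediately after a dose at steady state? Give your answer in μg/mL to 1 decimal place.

k = ln2/t½ = ln2/26 ≈ 0.026660 h⁻¹; fraction remaining f = e^(−kτ) = e^(−0.026660×43) ≈ 0.3178.
Accumulation ratio R = 1/(1 − f) ≈ 1/0.6822 ≈ 1.4658.
Single-dose peak C₀ = D/Vd = 2416/83 ≈ 29.108 μg/mL.
Steady-state peak Cmax,ss = C₀·R ≈ 29.108 × 1.4658 ≈ 42.667 μg/mL.

42.7 μg/mL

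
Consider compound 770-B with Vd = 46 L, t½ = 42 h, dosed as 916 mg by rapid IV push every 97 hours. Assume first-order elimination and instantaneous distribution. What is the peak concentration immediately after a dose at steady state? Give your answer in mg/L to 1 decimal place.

24.9 mg/L

Over one 97-h interval, 97/42 ≈ 2.3095 half-lives elapse, leaving f ≈ 0.2017 of each dose.
At steady state, accumulation factor R = 1/(1 − e^(−kτ)) ≈ 1.2527.
Each bolus raises the concentration by D/Vd = 916/46 ≈ 19.913 mg/L.
Cmax,ss = C₀/(1 − f) ≈ 19.913/0.7983 ≈ 24.944 mg/L.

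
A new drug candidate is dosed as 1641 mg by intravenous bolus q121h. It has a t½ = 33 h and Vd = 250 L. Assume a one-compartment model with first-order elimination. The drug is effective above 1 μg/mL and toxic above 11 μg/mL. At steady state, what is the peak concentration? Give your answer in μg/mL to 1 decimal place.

7.1 μg/mL

k = ln2/t½ = ln2/33 ≈ 0.021004 h⁻¹; fraction remaining f = e^(−kτ) = e^(−0.021004×121) ≈ 0.0787.
At steady state, accumulation factor R = 1/(1 − e^(−kτ)) ≈ 1.0854.
Each bolus raises the concentration by D/Vd = 1641/250 ≈ 6.564 μg/mL.
Cmax,ss = C₀/(1 − f) ≈ 6.564/0.9213 ≈ 7.125 μg/mL.
Peak 7.1 μg/mL vs MTC 11 μg/mL: below toxic threshold.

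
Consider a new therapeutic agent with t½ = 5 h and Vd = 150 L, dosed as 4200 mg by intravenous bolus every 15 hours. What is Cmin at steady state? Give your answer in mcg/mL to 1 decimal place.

4.0 mcg/mL

The dosing interval is 3 half-lives, so f = 2^(−3) = 0.125.
At steady state, R = 1/(1 − 0.125) = 8/7.
Single-dose peak C₀ = D/Vd = 4200/150 = 28 mcg/mL.
Steady-state peak Cmax,ss = C₀·R = 28 × 8/7 ≈ 32.000 mcg/mL.
Steady-state trough Cmin,ss = Cmax,ss·f ≈ 32.000 × 0.125 ≈ 4.000 mcg/mL.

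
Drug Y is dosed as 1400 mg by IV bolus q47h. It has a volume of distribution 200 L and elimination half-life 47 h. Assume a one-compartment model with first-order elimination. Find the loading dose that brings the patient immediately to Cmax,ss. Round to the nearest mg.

2800 mg

f = (1/2)^(47/47) ≈ 0.500000; accumulation ratio R = 1/(1−f) ≈ 2.00000.
Loading dose to hit Cmax,ss on first dose: D_load = D_maint·R ≈ 1400 × 2.00000 ≈ 2800.00 mg.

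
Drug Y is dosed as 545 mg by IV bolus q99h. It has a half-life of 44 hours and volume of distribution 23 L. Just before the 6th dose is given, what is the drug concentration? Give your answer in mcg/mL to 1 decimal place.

6.3 mcg/mL

f = (1/2)^(τ/t½) = (1/2)^(99/44) ≈ 0.2102.
C₀ = D/Vd = 545/23 ≈ 23.696 mcg/mL.
Before the 6th dose, 5 doses have been given. Superposition: Cmin = C₀·(f + f² + … + f^5).
≈ 23.696 × (0.2102 + 0.0442 + 0.0093 + 0.0020 + 0.0004) ≈ 23.696 × 0.2661 ≈ 6.306 mcg/mL.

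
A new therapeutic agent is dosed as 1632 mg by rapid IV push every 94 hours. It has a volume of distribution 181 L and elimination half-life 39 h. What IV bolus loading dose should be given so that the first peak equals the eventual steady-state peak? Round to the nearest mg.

f = (1/2)^(94/39) ≈ 0.188122; accumulation ratio R = 1/(1−f) ≈ 1.23171.
Loading dose to hit Cmax,ss on first dose: D_load = D_maint·R ≈ 1632 × 1.23171 ≈ 2010.15 mg.

2010 mg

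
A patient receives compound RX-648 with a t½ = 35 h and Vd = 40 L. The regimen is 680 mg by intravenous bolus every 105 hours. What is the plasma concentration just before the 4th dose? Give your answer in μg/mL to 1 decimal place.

2.4 μg/mL

f = (1/2)^(τ/t½) = (1/2)^(105/35) ≈ 0.1250.
C₀ = D/Vd = 680/40 ≈ 17.000 μg/mL.
Before the 4th dose, 3 doses have been given. Superposition: Cmin = C₀·(f + f² + … + f^3).
≈ 17.000 × (0.1250 + 0.0156 + 0.0020) ≈ 17.000 × 0.1426 ≈ 2.424 μg/mL.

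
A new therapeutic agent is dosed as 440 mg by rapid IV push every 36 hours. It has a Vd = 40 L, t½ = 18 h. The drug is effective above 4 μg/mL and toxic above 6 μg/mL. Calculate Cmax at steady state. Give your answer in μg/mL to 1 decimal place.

14.7 μg/mL

τ = 36 h = 2 half-lives, so f = (1/2)^2 = 0.25.
At steady state, R = 1/(1 − 0.25) = 4/3.
Single-dose peak C₀ = D/Vd = 440/40 = 11 μg/mL.
Steady-state peak Cmax,ss = C₀·R = 11 × 4/3 ≈ 14.667 μg/mL.
Peak 14.7 μg/mL vs MTC 6 μg/mL: exceeds toxic threshold.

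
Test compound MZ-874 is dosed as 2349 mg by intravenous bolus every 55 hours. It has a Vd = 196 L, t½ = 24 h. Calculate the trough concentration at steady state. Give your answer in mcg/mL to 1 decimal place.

k = ln2/t½ = ln2/24 ≈ 0.028881 h⁻¹; fraction remaining f = e^(−kτ) = e^(−0.028881×55) ≈ 0.2042.
Single-dose peak C₀ = D/Vd = 2349/196 ≈ 11.985 mcg/mL.
Steady-state trough Cmin,ss = C₀·f/(1−f) ≈ 11.985 × 0.2042/0.7958 ≈ 3.075 mcg/mL.

3.1 mcg/mL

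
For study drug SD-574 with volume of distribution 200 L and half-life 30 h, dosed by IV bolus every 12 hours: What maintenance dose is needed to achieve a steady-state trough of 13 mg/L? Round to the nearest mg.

τ/t½ = 12/30 ≈ 0.4, so f = (1/2)^(12/30) ≈ 0.757858.
Cmin,ss = (D/Vd)·f/(1−f), so D = Cmin,ss·Vd·(1−f)/f.
D = 13 × 200 × (1−f)/f ≈ 13 × 200 × 0.31951 ≈ 830.73 mg.

831 mg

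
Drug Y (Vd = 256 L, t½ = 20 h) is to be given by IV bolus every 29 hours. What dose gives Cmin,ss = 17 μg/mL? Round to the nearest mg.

τ/t½ = 29/20 ≈ 1.45, so f = (1/2)^(29/20) ≈ 0.366021.
Cmin,ss = (D/Vd)·f/(1−f), so D = Cmin,ss·Vd·(1−f)/f.
D = 17 × 256 × (1−f)/f ≈ 17 × 256 × 1.73208 ≈ 7538.01 mg.

7538 mg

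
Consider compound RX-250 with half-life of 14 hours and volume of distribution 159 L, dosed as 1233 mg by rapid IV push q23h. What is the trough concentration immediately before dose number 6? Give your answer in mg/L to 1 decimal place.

3.6 mg/L

f = (1/2)^(τ/t½) = (1/2)^(23/14) ≈ 0.3202.
C₀ = D/Vd = 1233/159 ≈ 7.755 mg/L.
Before the 6th dose, 5 doses have been given. Superposition: Cmin = C₀·(f + f² + … + f^5).
≈ 7.755 × (0.3202 + 0.1025 + 0.0328 + 0.0105 + 0.0034) ≈ 7.755 × 0.4694 ≈ 3.640 mg/L.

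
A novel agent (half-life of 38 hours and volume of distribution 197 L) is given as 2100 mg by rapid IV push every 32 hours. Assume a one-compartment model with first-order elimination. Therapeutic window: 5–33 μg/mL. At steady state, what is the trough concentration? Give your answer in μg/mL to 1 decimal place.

k = ln2/t½ = ln2/38 ≈ 0.018241 h⁻¹; fraction remaining f = e^(−kτ) = e^(−0.018241×32) ≈ 0.5578.
At steady state, accumulation factor R = 1/(1 − e^(−kτ)) ≈ 2.2614.
Each bolus raises the concentration by D/Vd = 2100/197 ≈ 10.660 μg/mL.
Steady-state peak Cmax,ss = C₀·R ≈ 10.660 × 2.2614 ≈ 24.107 μg/mL.
One interval later, Cmin,ss = Cmax,ss·e^(−kτ) ≈ 24.107 × 0.5578 ≈ 13.447 μg/mL.
Trough 13.4 μg/mL vs MEC 5 μg/mL: adequate.

13.4 μg/mL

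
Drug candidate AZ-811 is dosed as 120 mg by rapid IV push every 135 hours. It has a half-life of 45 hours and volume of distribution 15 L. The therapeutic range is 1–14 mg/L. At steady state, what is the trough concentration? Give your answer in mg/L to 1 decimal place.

1.1 mg/L

The dosing interval is 3 half-lives, so f = 2^(−3) = 0.125.
Accumulation ratio R = 1/(1 − f) = 1/0.875 = 8/7.
Single-dose peak C₀ = D/Vd = 120/15 = 8 mg/L.
Steady-state peak Cmax,ss = C₀·R = 8 × 8/7 ≈ 9.143 mg/L.
Steady-state trough Cmin,ss = Cmax,ss·f ≈ 9.143 × 0.125 ≈ 1.143 mg/L.
Trough 1.1 mg/L vs MEC 1 mg/L: adequate.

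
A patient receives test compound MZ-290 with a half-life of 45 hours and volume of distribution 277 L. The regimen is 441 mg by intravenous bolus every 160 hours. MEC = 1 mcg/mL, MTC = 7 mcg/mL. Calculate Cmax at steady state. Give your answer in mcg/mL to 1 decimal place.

1.7 mcg/mL

τ/t½ = 160/45 ≈ 3.5556, so fraction remaining f = (1/2)^(160/45) ≈ 0.0850.
Accumulation ratio R = 1/(1 − f) ≈ 1/0.9150 ≈ 1.0929.
Each bolus raises the concentration by D/Vd = 441/277 ≈ 1.592 mcg/mL.
Cmax,ss = C₀/(1 − f) ≈ 1.592/0.9150 ≈ 1.740 mcg/mL.
Peak 1.7 mcg/mL vs MTC 7 mcg/mL: below toxic threshold.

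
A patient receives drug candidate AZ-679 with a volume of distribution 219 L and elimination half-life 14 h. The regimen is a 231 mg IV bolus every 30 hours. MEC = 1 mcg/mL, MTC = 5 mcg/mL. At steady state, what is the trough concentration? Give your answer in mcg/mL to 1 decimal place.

Over one 30-h interval, 30/14 ≈ 2.1429 half-lives elapse, leaving f ≈ 0.2264 of each dose.
Single-dose peak C₀ = D/Vd = 231/219 ≈ 1.055 mcg/mL.
Steady-state trough Cmin,ss = C₀·f/(1−f) ≈ 1.055 × 0.2264/0.7736 ≈ 0.309 mcg/mL.
Trough 0.3 mcg/mL vs MEC 1 mcg/mL: subtherapeutic.

0.3 mcg/mL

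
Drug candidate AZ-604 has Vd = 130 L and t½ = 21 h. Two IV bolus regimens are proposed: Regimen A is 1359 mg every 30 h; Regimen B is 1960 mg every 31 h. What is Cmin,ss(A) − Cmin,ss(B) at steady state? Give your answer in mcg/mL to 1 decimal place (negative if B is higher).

-2.3 mcg/mL

Regimen A: f = (1/2)^(30/21) ≈ 0.3715; Cmin,ss = (1359/130)·f/(1−f) ≈ 6.179 mcg/mL.
Regimen B: f = (1/2)^(31/21) ≈ 0.3594; Cmin,ss = (1960/130)·f/(1−f) ≈ 8.459 mcg/mL.
Difference ≈ 6.179 − 8.459 ≈ -2.280 mcg/mL.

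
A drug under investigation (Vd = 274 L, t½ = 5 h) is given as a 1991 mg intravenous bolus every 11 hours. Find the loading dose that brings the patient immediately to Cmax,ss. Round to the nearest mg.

f = (1/2)^(11/5) ≈ 0.217638; accumulation ratio R = 1/(1−f) ≈ 1.27818.
Loading dose to hit Cmax,ss on first dose: D_load = D_maint·R ≈ 1991 × 1.27818 ≈ 2544.86 mg.

2545 mg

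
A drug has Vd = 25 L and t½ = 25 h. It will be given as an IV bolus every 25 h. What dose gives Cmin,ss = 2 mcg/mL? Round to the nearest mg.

50 mg

τ/t½ = 25/25 ≈ 1, so f = (1/2)^(25/25) ≈ 0.500000.
Cmin,ss = (D/Vd)·f/(1−f), so D = Cmin,ss·Vd·(1−f)/f.
D = 2 × 25 × (1−f)/f ≈ 2 × 25 × 1.00000 ≈ 50.00 mg.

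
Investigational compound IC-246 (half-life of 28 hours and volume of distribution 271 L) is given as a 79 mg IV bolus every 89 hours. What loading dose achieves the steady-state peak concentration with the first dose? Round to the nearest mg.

f = (1/2)^(89/28) ≈ 0.110447; accumulation ratio R = 1/(1−f) ≈ 1.12416.
Loading dose to hit Cmax,ss on first dose: D_load = D_maint·R ≈ 79 × 1.12416 ≈ 88.81 mg.

89 mg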